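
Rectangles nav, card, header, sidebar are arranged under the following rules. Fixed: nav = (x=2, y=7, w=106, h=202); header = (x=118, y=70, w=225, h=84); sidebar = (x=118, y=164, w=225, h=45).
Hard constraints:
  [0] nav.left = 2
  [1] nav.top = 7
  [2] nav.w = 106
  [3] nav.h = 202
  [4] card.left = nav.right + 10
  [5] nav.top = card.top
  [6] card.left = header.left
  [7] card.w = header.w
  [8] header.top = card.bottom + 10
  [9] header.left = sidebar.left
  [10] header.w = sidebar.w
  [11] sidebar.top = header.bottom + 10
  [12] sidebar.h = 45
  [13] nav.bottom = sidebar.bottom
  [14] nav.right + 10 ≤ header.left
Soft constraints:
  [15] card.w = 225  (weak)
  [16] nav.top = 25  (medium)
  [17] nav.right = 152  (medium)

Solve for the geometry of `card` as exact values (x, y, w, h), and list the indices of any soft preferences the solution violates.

1. card.x = 118  [card.left = nav.right + 10]
2. card.y = 7  [nav.top = card.top]
3. card.w = 225  [card.w = header.w]
4. card.h = 53  [header.top = card.bottom + 10]

card = (x=118, y=7, w=225, h=53)
violated soft preferences: 16, 17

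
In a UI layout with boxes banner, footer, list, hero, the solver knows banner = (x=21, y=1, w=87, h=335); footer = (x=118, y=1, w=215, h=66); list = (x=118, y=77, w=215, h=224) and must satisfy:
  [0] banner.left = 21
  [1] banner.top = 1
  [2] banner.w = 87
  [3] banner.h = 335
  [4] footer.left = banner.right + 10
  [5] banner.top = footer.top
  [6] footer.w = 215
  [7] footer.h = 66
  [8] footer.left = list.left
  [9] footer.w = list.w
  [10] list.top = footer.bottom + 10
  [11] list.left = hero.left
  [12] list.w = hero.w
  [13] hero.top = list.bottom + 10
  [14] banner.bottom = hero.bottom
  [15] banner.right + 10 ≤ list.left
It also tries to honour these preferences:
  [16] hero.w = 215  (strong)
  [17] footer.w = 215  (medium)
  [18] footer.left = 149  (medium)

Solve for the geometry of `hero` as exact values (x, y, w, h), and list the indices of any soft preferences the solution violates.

1. hero.x = 118  [list.left = hero.left]
2. hero.w = 215  [list.w = hero.w]
3. hero.y = 311  [hero.top = list.bottom + 10]
4. hero.h = 25  [banner.bottom = hero.bottom]

hero = (x=118, y=311, w=215, h=25)
violated soft preferences: 18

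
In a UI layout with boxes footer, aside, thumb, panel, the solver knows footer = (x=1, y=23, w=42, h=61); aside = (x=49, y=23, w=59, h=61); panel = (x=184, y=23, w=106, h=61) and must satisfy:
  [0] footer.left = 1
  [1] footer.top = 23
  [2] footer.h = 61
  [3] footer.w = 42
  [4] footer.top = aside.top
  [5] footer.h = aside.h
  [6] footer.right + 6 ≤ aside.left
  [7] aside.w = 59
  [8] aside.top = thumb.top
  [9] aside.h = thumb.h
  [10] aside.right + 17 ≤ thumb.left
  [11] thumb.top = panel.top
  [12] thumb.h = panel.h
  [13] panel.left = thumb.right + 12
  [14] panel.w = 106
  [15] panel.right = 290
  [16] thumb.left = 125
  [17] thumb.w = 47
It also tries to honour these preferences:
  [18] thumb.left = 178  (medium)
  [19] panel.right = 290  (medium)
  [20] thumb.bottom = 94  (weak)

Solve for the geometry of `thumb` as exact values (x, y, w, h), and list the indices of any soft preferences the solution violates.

1. thumb.y = 23  [aside.top = thumb.top]
2. thumb.h = 61  [aside.h = thumb.h]
3. thumb.x = 125  [thumb.left = 125]
4. thumb.w = 47  [thumb.w = 47]

thumb = (x=125, y=23, w=47, h=61)
violated soft preferences: 18, 20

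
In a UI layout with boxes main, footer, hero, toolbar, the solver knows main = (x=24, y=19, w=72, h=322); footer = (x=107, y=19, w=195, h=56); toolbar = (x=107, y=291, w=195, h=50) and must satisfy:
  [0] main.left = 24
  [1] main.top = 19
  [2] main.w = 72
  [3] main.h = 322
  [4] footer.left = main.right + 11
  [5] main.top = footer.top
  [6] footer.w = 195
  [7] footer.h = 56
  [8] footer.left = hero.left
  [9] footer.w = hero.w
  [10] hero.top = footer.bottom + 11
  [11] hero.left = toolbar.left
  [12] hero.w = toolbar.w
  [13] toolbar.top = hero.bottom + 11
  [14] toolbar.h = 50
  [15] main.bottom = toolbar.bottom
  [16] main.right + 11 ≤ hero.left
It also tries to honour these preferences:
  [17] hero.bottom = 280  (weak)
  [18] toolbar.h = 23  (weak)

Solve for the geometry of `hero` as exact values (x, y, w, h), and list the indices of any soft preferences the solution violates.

1. hero.x = 107  [footer.left = hero.left]
2. hero.w = 195  [footer.w = hero.w]
3. hero.y = 86  [hero.top = footer.bottom + 11]
4. hero.h = 194  [toolbar.top = hero.bottom + 11]

hero = (x=107, y=86, w=195, h=194)
violated soft preferences: 18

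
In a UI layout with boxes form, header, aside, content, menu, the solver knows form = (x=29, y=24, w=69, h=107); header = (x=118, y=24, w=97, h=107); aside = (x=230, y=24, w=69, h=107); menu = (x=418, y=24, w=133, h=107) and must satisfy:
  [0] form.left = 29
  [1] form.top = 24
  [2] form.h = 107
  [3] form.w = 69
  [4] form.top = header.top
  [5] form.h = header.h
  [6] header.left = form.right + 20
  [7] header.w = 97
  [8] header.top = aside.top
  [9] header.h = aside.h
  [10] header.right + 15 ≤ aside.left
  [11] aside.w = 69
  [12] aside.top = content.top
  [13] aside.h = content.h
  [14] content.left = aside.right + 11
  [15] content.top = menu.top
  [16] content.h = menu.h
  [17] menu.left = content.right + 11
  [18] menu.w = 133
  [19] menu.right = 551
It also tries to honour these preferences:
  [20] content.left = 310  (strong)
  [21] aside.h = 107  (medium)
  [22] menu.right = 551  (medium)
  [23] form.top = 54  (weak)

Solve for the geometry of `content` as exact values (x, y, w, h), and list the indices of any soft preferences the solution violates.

1. content.y = 24  [aside.top = content.top]
2. content.h = 107  [aside.h = content.h]
3. content.x = 310  [content.left = aside.right + 11]
4. content.w = 97  [menu.left = content.right + 11]

content = (x=310, y=24, w=97, h=107)
violated soft preferences: 23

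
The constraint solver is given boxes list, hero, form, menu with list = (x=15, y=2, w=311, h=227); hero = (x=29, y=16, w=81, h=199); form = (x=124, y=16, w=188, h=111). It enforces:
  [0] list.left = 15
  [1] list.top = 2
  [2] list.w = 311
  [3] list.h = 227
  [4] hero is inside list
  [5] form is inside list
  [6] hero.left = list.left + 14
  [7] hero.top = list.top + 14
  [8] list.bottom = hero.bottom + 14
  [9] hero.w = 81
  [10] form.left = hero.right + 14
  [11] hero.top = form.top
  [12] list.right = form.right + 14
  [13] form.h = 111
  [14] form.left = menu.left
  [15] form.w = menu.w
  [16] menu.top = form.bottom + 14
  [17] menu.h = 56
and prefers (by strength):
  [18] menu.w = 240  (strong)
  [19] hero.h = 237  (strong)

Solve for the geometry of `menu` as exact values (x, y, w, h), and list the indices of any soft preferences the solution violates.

1. menu.x = 124  [form.left = menu.left]
2. menu.w = 188  [form.w = menu.w]
3. menu.y = 141  [menu.top = form.bottom + 14]
4. menu.h = 56  [menu.h = 56]

menu = (x=124, y=141, w=188, h=56)
violated soft preferences: 18, 19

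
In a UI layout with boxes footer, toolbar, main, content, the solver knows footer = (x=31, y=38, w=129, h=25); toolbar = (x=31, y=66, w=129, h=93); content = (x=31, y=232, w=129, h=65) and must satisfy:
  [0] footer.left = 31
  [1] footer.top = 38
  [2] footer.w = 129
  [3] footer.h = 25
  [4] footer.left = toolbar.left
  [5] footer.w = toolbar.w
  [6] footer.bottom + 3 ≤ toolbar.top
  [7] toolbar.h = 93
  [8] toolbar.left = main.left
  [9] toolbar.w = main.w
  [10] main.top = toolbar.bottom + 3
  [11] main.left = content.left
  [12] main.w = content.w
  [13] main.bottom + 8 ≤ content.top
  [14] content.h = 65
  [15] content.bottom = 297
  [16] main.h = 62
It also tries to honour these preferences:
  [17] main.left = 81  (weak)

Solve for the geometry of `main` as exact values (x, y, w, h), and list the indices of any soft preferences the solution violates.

1. main.x = 31  [toolbar.left = main.left]
2. main.w = 129  [toolbar.w = main.w]
3. main.y = 162  [main.top = toolbar.bottom + 3]
4. main.h = 62  [main.h = 62]

main = (x=31, y=162, w=129, h=62)
violated soft preferences: 17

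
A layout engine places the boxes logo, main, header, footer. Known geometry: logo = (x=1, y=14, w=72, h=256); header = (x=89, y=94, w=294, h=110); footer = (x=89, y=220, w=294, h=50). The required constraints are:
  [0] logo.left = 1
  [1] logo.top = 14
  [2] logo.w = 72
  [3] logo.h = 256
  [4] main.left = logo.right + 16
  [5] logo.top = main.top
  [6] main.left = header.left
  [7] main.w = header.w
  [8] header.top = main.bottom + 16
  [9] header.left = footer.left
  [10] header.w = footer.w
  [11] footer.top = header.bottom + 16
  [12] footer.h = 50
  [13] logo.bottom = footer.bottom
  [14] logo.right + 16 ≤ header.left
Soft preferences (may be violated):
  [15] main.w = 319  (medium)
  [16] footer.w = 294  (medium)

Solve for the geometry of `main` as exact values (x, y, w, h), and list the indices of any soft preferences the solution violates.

main = (x=89, y=14, w=294, h=64)
violated soft preferences: 15

1. main.x = 89  [main.left = logo.right + 16]
2. main.y = 14  [logo.top = main.top]
3. main.w = 294  [main.w = header.w]
4. main.h = 64  [header.top = main.bottom + 16]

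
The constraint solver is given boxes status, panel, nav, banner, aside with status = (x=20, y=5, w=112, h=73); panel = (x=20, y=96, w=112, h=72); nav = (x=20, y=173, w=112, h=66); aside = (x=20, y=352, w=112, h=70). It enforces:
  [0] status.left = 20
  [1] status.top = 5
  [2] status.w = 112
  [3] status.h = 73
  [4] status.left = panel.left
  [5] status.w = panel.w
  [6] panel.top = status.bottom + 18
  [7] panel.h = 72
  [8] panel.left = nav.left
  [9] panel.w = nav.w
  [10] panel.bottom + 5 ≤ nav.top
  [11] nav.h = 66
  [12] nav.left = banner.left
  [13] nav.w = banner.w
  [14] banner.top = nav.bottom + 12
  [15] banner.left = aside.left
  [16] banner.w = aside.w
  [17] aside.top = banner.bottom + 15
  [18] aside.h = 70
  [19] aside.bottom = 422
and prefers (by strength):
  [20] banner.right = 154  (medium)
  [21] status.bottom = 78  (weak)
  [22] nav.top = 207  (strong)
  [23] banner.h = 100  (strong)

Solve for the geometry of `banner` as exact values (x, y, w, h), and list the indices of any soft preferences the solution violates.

banner = (x=20, y=251, w=112, h=86)
violated soft preferences: 20, 22, 23

1. banner.x = 20  [nav.left = banner.left]
2. banner.w = 112  [nav.w = banner.w]
3. banner.y = 251  [banner.top = nav.bottom + 12]
4. banner.h = 86  [aside.top = banner.bottom + 15]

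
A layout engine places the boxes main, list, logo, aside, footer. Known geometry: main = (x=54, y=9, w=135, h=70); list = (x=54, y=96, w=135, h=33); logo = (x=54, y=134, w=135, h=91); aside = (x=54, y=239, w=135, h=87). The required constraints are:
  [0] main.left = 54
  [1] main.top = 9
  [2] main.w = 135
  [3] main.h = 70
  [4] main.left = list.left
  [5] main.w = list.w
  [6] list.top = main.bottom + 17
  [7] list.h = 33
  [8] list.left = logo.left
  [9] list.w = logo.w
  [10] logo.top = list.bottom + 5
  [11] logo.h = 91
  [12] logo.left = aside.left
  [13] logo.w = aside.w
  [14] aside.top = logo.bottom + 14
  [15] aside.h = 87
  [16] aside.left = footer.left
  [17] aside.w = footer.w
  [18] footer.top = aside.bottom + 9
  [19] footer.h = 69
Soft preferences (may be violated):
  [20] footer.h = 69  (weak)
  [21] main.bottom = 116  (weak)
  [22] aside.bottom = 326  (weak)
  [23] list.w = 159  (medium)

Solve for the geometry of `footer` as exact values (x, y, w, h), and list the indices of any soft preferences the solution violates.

footer = (x=54, y=335, w=135, h=69)
violated soft preferences: 21, 23

1. footer.x = 54  [aside.left = footer.left]
2. footer.w = 135  [aside.w = footer.w]
3. footer.y = 335  [footer.top = aside.bottom + 9]
4. footer.h = 69  [footer.h = 69]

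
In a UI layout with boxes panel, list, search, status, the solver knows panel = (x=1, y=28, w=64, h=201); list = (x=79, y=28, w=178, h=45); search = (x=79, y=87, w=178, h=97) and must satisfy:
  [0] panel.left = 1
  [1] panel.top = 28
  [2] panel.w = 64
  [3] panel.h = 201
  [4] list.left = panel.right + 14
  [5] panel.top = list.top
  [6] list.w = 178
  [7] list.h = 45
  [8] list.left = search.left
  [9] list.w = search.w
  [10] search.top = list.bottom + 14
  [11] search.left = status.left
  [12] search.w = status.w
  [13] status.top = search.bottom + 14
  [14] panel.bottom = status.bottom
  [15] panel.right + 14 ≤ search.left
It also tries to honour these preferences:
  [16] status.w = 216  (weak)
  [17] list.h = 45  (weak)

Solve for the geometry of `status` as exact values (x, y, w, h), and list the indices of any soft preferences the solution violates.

status = (x=79, y=198, w=178, h=31)
violated soft preferences: 16

1. status.x = 79  [search.left = status.left]
2. status.w = 178  [search.w = status.w]
3. status.y = 198  [status.top = search.bottom + 14]
4. status.h = 31  [panel.bottom = status.bottom]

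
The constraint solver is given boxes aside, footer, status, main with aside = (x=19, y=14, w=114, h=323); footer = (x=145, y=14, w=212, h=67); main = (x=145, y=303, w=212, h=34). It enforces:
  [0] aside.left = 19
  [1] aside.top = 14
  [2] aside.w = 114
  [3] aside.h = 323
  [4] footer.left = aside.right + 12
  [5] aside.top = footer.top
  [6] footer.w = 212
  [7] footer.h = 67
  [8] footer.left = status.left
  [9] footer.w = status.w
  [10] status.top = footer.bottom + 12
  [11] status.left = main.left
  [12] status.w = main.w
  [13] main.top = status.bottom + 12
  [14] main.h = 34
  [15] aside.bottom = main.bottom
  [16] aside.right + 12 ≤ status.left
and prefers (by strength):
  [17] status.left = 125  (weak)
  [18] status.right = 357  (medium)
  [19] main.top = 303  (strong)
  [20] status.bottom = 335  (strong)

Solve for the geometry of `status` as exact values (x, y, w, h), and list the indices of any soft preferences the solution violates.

status = (x=145, y=93, w=212, h=198)
violated soft preferences: 17, 20

1. status.x = 145  [footer.left = status.left]
2. status.w = 212  [footer.w = status.w]
3. status.y = 93  [status.top = footer.bottom + 12]
4. status.h = 198  [main.top = status.bottom + 12]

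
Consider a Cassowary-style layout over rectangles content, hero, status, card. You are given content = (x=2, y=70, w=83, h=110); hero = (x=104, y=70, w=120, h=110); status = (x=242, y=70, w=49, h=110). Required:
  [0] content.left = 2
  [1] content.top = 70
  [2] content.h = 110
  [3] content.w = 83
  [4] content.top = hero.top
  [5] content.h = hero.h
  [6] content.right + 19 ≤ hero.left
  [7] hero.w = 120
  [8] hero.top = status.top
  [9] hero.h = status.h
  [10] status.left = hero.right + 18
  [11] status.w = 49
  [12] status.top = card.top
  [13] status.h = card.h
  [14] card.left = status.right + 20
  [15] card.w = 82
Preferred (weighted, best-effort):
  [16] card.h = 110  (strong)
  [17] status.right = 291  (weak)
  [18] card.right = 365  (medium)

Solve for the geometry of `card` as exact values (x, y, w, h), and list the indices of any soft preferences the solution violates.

1. card.y = 70  [status.top = card.top]
2. card.h = 110  [status.h = card.h]
3. card.x = 311  [card.left = status.right + 20]
4. card.w = 82  [card.w = 82]

card = (x=311, y=70, w=82, h=110)
violated soft preferences: 18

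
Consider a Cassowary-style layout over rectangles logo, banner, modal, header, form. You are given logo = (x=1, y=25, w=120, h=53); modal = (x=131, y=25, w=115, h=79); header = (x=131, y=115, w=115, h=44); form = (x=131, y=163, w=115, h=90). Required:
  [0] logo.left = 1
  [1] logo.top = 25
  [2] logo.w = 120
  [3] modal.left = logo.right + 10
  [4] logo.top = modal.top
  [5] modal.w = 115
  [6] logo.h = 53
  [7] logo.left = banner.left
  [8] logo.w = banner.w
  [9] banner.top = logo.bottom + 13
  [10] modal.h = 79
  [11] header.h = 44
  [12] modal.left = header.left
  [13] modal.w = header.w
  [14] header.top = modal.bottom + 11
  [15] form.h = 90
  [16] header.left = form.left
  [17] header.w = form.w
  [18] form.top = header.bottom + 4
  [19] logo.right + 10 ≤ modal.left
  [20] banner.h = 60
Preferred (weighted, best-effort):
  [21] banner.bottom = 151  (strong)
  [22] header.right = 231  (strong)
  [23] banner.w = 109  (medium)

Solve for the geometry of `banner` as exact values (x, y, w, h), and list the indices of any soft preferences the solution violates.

banner = (x=1, y=91, w=120, h=60)
violated soft preferences: 22, 23

1. banner.x = 1  [logo.left = banner.left]
2. banner.w = 120  [logo.w = banner.w]
3. banner.y = 91  [banner.top = logo.bottom + 13]
4. banner.h = 60  [banner.h = 60]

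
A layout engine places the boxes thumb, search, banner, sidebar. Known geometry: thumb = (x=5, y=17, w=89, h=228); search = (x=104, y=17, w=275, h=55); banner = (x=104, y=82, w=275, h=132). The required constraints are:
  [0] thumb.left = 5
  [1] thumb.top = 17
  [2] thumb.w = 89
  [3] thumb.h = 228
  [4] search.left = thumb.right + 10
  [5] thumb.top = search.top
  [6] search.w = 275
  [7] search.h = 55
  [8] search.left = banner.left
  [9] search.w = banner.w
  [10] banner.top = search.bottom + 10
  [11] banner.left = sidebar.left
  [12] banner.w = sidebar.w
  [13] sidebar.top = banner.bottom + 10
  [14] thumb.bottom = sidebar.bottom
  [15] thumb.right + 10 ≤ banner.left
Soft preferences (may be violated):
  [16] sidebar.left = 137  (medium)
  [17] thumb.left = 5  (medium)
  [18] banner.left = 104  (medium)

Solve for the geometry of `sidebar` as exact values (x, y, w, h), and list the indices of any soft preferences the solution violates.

1. sidebar.x = 104  [banner.left = sidebar.left]
2. sidebar.w = 275  [banner.w = sidebar.w]
3. sidebar.y = 224  [sidebar.top = banner.bottom + 10]
4. sidebar.h = 21  [thumb.bottom = sidebar.bottom]

sidebar = (x=104, y=224, w=275, h=21)
violated soft preferences: 16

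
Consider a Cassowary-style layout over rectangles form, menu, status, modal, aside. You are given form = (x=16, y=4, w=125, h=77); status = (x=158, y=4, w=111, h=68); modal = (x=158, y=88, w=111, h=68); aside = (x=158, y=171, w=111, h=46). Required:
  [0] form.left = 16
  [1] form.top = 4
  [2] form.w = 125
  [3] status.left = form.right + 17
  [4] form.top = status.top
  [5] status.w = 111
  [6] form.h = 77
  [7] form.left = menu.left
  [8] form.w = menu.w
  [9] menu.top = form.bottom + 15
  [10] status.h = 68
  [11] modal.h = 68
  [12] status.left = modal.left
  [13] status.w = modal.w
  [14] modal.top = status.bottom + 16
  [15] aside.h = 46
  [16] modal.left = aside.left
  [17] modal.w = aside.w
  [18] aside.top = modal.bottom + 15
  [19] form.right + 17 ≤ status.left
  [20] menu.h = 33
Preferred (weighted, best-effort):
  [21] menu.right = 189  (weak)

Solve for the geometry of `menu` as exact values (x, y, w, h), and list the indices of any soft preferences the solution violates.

1. menu.x = 16  [form.left = menu.left]
2. menu.w = 125  [form.w = menu.w]
3. menu.y = 96  [menu.top = form.bottom + 15]
4. menu.h = 33  [menu.h = 33]

menu = (x=16, y=96, w=125, h=33)
violated soft preferences: 21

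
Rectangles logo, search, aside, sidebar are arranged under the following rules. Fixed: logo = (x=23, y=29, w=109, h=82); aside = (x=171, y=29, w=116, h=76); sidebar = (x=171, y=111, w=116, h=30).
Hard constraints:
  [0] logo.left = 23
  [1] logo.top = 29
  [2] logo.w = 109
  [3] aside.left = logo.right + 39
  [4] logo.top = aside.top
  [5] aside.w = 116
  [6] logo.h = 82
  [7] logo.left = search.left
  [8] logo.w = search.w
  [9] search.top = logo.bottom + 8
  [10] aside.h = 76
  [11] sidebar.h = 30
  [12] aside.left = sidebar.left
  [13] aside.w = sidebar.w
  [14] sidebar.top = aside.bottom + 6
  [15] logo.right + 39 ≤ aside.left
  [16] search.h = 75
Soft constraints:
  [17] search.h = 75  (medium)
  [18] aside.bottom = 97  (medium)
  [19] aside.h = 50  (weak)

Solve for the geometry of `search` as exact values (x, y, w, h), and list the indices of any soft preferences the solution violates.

1. search.x = 23  [logo.left = search.left]
2. search.w = 109  [logo.w = search.w]
3. search.y = 119  [search.top = logo.bottom + 8]
4. search.h = 75  [search.h = 75]

search = (x=23, y=119, w=109, h=75)
violated soft preferences: 18, 19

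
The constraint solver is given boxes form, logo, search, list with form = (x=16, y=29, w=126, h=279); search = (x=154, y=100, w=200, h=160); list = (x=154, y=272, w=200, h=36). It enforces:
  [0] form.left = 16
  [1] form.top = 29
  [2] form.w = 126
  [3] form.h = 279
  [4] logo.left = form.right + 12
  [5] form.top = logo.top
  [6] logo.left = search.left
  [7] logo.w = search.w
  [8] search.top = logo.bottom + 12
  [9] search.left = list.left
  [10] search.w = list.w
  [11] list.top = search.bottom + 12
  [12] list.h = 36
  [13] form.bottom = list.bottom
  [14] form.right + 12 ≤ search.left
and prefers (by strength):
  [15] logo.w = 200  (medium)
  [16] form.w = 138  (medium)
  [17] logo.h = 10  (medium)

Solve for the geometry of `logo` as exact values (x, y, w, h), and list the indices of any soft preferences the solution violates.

logo = (x=154, y=29, w=200, h=59)
violated soft preferences: 16, 17

1. logo.x = 154  [logo.left = form.right + 12]
2. logo.y = 29  [form.top = logo.top]
3. logo.w = 200  [logo.w = search.w]
4. logo.h = 59  [search.top = logo.bottom + 12]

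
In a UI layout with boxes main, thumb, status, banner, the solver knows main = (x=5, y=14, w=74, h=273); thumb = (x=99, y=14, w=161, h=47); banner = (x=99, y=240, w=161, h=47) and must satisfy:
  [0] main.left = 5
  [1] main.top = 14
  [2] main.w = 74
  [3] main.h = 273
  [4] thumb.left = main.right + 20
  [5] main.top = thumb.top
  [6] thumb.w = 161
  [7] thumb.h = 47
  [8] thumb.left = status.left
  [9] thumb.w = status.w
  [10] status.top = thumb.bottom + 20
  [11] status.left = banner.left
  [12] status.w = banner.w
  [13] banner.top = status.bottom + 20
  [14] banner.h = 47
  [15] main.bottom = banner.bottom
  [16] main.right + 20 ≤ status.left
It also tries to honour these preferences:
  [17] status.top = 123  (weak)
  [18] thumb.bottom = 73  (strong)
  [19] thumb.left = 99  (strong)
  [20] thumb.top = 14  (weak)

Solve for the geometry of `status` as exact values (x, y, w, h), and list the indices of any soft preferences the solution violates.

status = (x=99, y=81, w=161, h=139)
violated soft preferences: 17, 18

1. status.x = 99  [thumb.left = status.left]
2. status.w = 161  [thumb.w = status.w]
3. status.y = 81  [status.top = thumb.bottom + 20]
4. status.h = 139  [banner.top = status.bottom + 20]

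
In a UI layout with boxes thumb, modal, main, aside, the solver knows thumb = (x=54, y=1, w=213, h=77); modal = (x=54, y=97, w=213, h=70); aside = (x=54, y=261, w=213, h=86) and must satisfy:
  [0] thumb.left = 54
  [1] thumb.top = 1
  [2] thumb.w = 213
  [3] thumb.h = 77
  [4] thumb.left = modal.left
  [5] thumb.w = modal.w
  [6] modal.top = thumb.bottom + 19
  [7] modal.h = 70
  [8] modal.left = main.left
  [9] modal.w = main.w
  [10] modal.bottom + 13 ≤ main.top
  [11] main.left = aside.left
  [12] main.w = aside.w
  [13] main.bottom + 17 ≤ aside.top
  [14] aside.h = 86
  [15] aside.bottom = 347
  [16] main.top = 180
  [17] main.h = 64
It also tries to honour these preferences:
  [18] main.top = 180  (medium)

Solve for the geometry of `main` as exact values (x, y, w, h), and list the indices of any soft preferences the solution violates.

1. main.x = 54  [modal.left = main.left]
2. main.w = 213  [modal.w = main.w]
3. main.y = 180  [main.top = 180]
4. main.h = 64  [main.h = 64]

main = (x=54, y=180, w=213, h=64)
violated soft preferences: none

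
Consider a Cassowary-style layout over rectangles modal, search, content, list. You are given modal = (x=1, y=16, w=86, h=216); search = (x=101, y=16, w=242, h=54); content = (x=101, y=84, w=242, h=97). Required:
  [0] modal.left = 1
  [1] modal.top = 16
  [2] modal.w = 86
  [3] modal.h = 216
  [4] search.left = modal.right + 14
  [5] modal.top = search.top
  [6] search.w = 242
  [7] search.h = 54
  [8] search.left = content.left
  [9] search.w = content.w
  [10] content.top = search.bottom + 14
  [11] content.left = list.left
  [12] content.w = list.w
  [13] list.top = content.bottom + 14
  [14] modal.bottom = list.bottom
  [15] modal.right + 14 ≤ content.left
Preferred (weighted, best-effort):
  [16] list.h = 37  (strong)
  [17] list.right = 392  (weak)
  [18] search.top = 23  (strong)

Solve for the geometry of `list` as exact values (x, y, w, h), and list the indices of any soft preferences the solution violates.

list = (x=101, y=195, w=242, h=37)
violated soft preferences: 17, 18

1. list.x = 101  [content.left = list.left]
2. list.w = 242  [content.w = list.w]
3. list.y = 195  [list.top = content.bottom + 14]
4. list.h = 37  [modal.bottom = list.bottom]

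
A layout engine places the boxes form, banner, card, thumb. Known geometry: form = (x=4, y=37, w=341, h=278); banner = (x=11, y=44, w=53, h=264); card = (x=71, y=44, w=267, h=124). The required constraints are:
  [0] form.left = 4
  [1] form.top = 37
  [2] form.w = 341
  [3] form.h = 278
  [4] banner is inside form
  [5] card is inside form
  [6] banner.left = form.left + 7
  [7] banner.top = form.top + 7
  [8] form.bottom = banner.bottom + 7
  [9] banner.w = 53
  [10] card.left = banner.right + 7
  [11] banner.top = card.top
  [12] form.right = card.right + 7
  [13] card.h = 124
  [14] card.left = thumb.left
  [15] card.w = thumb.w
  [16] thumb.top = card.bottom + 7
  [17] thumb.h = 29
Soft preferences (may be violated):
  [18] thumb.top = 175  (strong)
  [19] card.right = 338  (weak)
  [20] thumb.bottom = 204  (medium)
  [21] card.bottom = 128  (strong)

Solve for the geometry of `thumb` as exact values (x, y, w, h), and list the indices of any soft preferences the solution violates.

1. thumb.x = 71  [card.left = thumb.left]
2. thumb.w = 267  [card.w = thumb.w]
3. thumb.y = 175  [thumb.top = card.bottom + 7]
4. thumb.h = 29  [thumb.h = 29]

thumb = (x=71, y=175, w=267, h=29)
violated soft preferences: 21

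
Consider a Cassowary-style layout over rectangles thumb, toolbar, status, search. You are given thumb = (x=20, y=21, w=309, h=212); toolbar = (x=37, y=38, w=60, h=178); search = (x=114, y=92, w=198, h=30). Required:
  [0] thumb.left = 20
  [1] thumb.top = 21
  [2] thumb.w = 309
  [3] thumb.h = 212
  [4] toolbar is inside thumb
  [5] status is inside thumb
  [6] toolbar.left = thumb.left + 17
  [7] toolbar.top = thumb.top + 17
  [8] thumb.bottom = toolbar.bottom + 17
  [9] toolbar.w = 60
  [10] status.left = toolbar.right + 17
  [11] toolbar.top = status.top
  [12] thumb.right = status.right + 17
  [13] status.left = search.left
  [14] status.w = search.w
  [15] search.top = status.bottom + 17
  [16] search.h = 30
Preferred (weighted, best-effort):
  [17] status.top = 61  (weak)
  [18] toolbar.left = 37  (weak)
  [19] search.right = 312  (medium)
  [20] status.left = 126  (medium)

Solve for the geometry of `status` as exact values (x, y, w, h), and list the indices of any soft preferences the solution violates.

1. status.x = 114  [status.left = toolbar.right + 17]
2. status.y = 38  [toolbar.top = status.top]
3. status.w = 198  [thumb.right = status.right + 17]
4. status.h = 37  [search.top = status.bottom + 17]

status = (x=114, y=38, w=198, h=37)
violated soft preferences: 17, 20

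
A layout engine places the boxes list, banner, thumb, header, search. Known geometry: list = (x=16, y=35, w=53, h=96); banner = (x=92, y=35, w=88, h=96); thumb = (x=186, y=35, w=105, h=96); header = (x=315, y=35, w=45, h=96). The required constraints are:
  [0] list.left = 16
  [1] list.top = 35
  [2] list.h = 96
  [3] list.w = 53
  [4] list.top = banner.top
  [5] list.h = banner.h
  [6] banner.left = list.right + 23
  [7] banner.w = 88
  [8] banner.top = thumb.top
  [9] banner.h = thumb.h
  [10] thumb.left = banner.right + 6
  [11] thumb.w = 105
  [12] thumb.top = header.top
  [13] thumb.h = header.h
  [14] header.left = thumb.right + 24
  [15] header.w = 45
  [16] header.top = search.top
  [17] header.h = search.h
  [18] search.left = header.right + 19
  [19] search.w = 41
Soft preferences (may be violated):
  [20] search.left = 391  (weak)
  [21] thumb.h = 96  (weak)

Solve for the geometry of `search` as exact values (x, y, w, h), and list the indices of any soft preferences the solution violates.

1. search.y = 35  [header.top = search.top]
2. search.h = 96  [header.h = search.h]
3. search.x = 379  [search.left = header.right + 19]
4. search.w = 41  [search.w = 41]

search = (x=379, y=35, w=41, h=96)
violated soft preferences: 20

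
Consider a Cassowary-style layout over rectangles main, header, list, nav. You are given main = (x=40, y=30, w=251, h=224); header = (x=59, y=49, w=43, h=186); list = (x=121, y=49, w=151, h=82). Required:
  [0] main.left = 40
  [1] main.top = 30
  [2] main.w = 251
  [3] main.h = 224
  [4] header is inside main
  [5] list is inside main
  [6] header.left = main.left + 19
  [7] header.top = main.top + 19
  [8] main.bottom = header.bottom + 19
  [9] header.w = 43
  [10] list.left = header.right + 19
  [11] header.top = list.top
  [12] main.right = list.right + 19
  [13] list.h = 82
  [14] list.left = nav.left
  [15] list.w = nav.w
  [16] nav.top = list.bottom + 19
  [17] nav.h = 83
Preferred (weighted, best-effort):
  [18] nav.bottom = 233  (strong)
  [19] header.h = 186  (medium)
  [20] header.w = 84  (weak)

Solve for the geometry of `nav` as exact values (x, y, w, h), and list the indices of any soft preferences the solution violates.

nav = (x=121, y=150, w=151, h=83)
violated soft preferences: 20

1. nav.x = 121  [list.left = nav.left]
2. nav.w = 151  [list.w = nav.w]
3. nav.y = 150  [nav.top = list.bottom + 19]
4. nav.h = 83  [nav.h = 83]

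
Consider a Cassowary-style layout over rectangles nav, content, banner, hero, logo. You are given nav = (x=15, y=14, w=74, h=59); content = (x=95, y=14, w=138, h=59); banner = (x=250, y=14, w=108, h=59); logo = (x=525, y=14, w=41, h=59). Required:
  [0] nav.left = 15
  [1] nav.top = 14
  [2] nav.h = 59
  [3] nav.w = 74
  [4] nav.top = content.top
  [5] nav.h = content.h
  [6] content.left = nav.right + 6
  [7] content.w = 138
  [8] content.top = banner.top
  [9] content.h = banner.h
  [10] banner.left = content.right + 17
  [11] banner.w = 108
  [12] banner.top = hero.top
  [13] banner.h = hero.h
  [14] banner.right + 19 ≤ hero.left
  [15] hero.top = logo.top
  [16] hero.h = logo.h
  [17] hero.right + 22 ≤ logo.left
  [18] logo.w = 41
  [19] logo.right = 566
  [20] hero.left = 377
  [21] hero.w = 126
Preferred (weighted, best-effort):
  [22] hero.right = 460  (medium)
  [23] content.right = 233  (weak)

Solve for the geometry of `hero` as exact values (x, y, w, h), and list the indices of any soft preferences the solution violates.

hero = (x=377, y=14, w=126, h=59)
violated soft preferences: 22

1. hero.y = 14  [banner.top = hero.top]
2. hero.h = 59  [banner.h = hero.h]
3. hero.x = 377  [hero.left = 377]
4. hero.w = 126  [hero.w = 126]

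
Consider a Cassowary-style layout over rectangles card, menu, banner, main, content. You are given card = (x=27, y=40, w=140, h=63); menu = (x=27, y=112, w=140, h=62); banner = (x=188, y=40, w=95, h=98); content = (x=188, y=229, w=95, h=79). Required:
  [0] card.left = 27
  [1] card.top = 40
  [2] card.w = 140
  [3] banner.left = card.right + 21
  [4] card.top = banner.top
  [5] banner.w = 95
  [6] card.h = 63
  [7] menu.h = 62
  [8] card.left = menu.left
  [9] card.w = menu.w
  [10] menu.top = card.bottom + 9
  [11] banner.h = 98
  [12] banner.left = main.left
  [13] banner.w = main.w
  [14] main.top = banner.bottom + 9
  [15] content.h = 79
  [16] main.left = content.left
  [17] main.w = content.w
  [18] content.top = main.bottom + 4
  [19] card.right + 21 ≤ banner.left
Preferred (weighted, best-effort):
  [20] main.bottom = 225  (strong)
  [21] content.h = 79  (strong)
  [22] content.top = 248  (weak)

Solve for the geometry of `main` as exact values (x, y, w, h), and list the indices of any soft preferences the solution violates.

main = (x=188, y=147, w=95, h=78)
violated soft preferences: 22

1. main.x = 188  [banner.left = main.left]
2. main.w = 95  [banner.w = main.w]
3. main.y = 147  [main.top = banner.bottom + 9]
4. main.h = 78  [content.top = main.bottom + 4]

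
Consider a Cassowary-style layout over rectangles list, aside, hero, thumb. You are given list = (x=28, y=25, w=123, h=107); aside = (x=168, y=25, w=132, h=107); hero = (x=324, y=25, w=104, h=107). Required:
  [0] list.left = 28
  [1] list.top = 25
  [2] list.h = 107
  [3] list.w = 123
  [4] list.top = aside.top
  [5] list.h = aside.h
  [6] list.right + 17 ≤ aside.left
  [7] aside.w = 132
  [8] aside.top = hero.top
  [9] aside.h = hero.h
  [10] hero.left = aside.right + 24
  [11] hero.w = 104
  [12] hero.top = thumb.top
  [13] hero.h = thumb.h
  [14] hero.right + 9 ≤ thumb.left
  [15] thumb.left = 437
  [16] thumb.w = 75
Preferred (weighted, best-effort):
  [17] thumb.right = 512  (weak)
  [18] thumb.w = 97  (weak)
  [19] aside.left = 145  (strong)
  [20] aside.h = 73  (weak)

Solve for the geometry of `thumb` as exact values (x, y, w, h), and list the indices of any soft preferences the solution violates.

thumb = (x=437, y=25, w=75, h=107)
violated soft preferences: 18, 19, 20

1. thumb.y = 25  [hero.top = thumb.top]
2. thumb.h = 107  [hero.h = thumb.h]
3. thumb.x = 437  [thumb.left = 437]
4. thumb.w = 75  [thumb.w = 75]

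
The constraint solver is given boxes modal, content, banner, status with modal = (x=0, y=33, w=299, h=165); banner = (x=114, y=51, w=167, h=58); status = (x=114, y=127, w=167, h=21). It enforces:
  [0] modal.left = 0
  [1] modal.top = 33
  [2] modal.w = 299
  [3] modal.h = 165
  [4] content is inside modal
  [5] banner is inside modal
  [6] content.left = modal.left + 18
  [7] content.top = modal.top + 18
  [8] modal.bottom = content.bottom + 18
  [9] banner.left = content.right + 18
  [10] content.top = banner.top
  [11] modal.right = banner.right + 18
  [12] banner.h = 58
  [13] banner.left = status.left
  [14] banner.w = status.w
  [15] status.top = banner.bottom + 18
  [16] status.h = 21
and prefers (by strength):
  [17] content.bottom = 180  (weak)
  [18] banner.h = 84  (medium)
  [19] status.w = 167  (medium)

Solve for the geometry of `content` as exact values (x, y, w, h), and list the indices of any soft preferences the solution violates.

content = (x=18, y=51, w=78, h=129)
violated soft preferences: 18

1. content.x = 18  [content.left = modal.left + 18]
2. content.y = 51  [content.top = modal.top + 18]
3. content.h = 129  [modal.bottom = content.bottom + 18]
4. content.w = 78  [banner.left = content.right + 18]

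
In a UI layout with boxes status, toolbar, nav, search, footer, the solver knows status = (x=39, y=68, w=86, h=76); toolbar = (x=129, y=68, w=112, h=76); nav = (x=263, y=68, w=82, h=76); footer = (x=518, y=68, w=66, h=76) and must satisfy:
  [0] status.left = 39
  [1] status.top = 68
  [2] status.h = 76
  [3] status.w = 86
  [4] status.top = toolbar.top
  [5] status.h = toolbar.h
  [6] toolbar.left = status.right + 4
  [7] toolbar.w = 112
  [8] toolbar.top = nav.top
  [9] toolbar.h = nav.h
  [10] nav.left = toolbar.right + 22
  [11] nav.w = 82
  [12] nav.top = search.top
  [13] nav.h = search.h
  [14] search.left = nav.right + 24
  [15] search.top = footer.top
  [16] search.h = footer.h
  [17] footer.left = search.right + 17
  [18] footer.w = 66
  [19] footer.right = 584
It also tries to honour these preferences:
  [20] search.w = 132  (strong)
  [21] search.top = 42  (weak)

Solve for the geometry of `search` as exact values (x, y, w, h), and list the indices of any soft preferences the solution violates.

1. search.y = 68  [nav.top = search.top]
2. search.h = 76  [nav.h = search.h]
3. search.x = 369  [search.left = nav.right + 24]
4. search.w = 132  [footer.left = search.right + 17]

search = (x=369, y=68, w=132, h=76)
violated soft preferences: 21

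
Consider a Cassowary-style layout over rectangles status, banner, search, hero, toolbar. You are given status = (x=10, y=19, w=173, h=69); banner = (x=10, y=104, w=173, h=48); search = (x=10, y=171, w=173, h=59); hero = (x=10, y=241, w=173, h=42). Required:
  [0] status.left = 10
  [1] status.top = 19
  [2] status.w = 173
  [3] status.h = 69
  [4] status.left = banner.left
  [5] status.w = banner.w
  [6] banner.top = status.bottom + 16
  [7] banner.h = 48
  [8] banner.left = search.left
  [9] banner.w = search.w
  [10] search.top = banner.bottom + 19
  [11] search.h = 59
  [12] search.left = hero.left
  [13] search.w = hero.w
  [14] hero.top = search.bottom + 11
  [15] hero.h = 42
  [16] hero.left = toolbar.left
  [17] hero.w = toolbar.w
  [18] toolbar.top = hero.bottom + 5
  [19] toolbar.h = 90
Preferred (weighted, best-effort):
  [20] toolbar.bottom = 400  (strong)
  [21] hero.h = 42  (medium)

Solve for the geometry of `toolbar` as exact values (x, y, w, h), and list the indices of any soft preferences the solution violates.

1. toolbar.x = 10  [hero.left = toolbar.left]
2. toolbar.w = 173  [hero.w = toolbar.w]
3. toolbar.y = 288  [toolbar.top = hero.bottom + 5]
4. toolbar.h = 90  [toolbar.h = 90]

toolbar = (x=10, y=288, w=173, h=90)
violated soft preferences: 20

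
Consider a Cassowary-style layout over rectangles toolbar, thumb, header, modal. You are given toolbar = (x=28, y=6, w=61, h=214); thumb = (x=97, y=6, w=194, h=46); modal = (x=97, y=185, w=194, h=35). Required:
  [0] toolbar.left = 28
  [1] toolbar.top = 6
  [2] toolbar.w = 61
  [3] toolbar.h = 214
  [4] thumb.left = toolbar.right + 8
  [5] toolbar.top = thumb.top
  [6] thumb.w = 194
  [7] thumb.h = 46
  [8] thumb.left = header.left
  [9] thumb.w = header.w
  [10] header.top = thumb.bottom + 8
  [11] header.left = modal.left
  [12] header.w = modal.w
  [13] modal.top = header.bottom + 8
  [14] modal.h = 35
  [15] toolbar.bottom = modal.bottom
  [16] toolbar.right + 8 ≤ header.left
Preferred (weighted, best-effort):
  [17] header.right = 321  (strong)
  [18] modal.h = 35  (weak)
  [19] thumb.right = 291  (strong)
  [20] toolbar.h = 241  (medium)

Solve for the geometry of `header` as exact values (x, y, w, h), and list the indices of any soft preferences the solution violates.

1. header.x = 97  [thumb.left = header.left]
2. header.w = 194  [thumb.w = header.w]
3. header.y = 60  [header.top = thumb.bottom + 8]
4. header.h = 117  [modal.top = header.bottom + 8]

header = (x=97, y=60, w=194, h=117)
violated soft preferences: 17, 20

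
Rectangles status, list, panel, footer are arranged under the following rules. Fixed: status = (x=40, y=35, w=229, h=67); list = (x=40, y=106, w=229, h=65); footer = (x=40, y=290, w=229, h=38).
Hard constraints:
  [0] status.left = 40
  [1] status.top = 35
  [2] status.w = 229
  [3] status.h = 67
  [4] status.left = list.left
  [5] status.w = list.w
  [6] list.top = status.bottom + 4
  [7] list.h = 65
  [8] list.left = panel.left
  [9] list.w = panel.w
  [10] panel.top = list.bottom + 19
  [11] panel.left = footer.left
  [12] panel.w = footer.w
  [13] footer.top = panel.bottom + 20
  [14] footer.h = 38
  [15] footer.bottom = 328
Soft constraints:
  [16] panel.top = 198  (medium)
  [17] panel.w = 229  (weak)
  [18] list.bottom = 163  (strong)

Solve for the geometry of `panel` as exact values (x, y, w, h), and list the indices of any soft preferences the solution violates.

panel = (x=40, y=190, w=229, h=80)
violated soft preferences: 16, 18

1. panel.x = 40  [list.left = panel.left]
2. panel.w = 229  [list.w = panel.w]
3. panel.y = 190  [panel.top = list.bottom + 19]
4. panel.h = 80  [footer.top = panel.bottom + 20]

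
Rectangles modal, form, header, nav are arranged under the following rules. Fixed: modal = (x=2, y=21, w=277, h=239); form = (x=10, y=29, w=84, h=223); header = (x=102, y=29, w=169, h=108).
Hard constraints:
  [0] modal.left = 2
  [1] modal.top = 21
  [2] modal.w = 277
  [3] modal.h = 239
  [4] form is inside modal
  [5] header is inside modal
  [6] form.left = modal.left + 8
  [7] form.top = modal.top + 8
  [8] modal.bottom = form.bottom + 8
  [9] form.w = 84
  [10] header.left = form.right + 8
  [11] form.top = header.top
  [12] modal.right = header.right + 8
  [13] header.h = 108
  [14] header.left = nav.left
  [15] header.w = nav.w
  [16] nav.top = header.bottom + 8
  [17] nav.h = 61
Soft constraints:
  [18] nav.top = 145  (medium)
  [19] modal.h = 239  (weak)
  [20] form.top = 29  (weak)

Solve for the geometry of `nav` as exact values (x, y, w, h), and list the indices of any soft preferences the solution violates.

nav = (x=102, y=145, w=169, h=61)
violated soft preferences: none

1. nav.x = 102  [header.left = nav.left]
2. nav.w = 169  [header.w = nav.w]
3. nav.y = 145  [nav.top = header.bottom + 8]
4. nav.h = 61  [nav.h = 61]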